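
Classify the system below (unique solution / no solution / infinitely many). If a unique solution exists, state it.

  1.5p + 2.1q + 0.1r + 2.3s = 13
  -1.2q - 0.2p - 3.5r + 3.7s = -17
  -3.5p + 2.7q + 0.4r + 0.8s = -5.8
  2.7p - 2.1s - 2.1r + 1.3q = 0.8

p = 4, q = 2, r = 5, s = 1

Row-reduce the augmented matrix:
R1 ← R1 / (3/2).
R2 ← R2 + 1/5·R1.
R3 ← R3 + 7/2·R1.
R4 ← R4 − 27/10·R1.
R2 ← R2 / (-23/25).
R1 ← R1 − 7/5·R2.
R3 ← R3 − 38/5·R2.
R4 ← R4 + 62/25·R2.
R3 ← R3 / (-6479/230).
R1 ← R1 + 241/46·R3.
R2 ← R2 − 523/138·R3.
R4 ← R4 − 2456/345·R3.
R4 ← R4 / (-12577/1767).
R1 ← R1 − 193/589·R4.
R2 ← R2 − 1639/1767·R4.
R3 ← R3 + 821/589·R4.
Reading off the reduced rows gives p = 4, q = 2, r = 5, s = 1.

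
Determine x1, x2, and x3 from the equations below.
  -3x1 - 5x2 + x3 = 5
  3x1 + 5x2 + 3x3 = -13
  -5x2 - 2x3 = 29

x1 = 6, x2 = -5, x3 = -2

Row-reduce the augmented matrix:
R1 ← R1 / (-3).
R2 ← R2 − 3·R1.
Swap R2 and R3.
R2 ← R2 / (-5).
R1 ← R1 − 5/3·R2.
R3 ← R3 / (4).
R1 ← R1 + 1·R3.
R2 ← R2 − 2/5·R3.
Reading off the reduced rows gives x1 = 6, x2 = -5, x3 = -2.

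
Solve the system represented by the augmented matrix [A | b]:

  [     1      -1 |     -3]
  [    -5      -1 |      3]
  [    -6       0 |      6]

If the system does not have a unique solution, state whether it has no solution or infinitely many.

Row-reduce the augmented matrix:
R2 ← R2 + 5·R1.
R3 ← R3 + 6·R1.
R2 ← R2 / (-6).
R1 ← R1 + 1·R2.
R3 ← R3 + 6·R2.
R3 reduces to 0 = 0, so the extra equation is consistent.
Reading off the reduced rows gives x_1 = -1, x_2 = 2.

x_1 = -1, x_2 = 2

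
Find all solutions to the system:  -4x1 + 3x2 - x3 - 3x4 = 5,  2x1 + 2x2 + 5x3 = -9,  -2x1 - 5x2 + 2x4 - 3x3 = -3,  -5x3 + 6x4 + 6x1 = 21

x1 = 1, x2 = 2, x3 = -3, x4 = 0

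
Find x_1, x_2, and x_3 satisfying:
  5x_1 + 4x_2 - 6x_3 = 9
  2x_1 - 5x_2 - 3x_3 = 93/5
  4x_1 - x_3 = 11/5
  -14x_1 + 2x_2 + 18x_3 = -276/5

x_1 = -1/5, x_2 = -2, x_3 = -3

Row-reduce the augmented matrix:
R1 ← R1 / (5).
R2 ← R2 − 2·R1.
R3 ← R3 − 4·R1.
R4 ← R4 + 14·R1.
R2 ← R2 / (-33/5).
R1 ← R1 − 4/5·R2.
R3 ← R3 + 16/5·R2.
R4 ← R4 − 66/5·R2.
R3 ← R3 / (45/11).
R1 ← R1 + 14/11·R3.
R2 ← R2 − 1/11·R3.
R4 reduces to 0 = 0, so the extra equation is consistent.
Reading off the reduced rows gives x_1 = -1/5, x_2 = -2, x_3 = -3.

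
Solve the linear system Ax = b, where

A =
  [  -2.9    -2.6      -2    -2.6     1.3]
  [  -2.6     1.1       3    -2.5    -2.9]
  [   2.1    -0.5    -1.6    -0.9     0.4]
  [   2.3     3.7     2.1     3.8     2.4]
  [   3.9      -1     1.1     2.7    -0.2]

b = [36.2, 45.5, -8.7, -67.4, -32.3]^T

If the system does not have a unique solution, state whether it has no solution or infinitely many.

Row-reduce the augmented matrix:
R1 ← R1 / (-29/10).
R2 ← R2 + 13/5·R1.
R3 ← R3 − 21/10·R1.
R4 ← R4 − 23/10·R1.
R5 ← R5 − 39/10·R1.
R2 ← R2 / (199/58).
R1 ← R1 − 26/29·R2.
R3 ← R3 + 691/290·R2.
R4 ← R4 − 95/58·R2.
R5 ← R5 + 652/145·R2.
R3 ← R3 / (279/995).
R1 ← R1 + 112/199·R3.
R2 ← R2 − 278/199·R3.
R4 ← R4 + 3531/1990·R3.
R5 ← R5 − 9337/1990·R3.
R4 ← R4 / (-76879/4650).
R1 ← R1 + 6808/1395·R4.
R2 ← R2 − 20087/1395·R4.
R3 ← R3 + 14428/1395·R4.
R5 ← R5 − 132551/2790·R4.
R5 ← R5 / (21925223/2306370).
R1 ← R1 + 271691/230637·R5.
R2 ← R2 − 624886/230637·R5.
R3 ← R3 + 640967/230637·R5.
R4 ← R4 − 18629/76879·R5.
Reading off the reduced rows gives x_1 = -6, x_2 = -5, x_3 = 1, x_4 = -6, x_5 = -6.

x_1 = -6, x_2 = -5, x_3 = 1, x_4 = -6, x_5 = -6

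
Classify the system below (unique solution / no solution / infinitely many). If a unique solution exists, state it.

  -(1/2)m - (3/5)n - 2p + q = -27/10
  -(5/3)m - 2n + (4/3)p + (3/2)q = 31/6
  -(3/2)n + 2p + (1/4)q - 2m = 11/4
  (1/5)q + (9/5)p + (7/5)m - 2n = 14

m = 3, n = -3, p = 2, q = 1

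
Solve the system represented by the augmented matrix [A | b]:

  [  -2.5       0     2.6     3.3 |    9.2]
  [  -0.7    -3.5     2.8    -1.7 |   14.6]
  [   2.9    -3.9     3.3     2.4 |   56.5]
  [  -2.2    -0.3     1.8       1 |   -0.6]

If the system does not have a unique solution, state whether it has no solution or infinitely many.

Row-reduce the augmented matrix:
R1 ← R1 / (-5/2).
R2 ← R2 + 7/10·R1.
R3 ← R3 − 29/10·R1.
R4 ← R4 + 11/5·R1.
R2 ← R2 / (-7/2).
R3 ← R3 + 39/10·R2.
R4 ← R4 + 3/10·R2.
R3 ← R3 / (5009/1250).
R1 ← R1 + 26/25·R3.
R2 ← R2 + 74/125·R3.
R4 ← R4 + 416/625·R3.
R4 ← R4 / (-27866/175315).
R1 ← R1 − 36999/35063·R4.
R2 ← R2 − 73694/35063·R4.
R3 ← R3 − 80079/35063·R4.
Reading off the reduced rows gives x_1 = 5, x_2 = -6, x_3 = 2, x_4 = 5.

x_1 = 5, x_2 = -6, x_3 = 2, x_4 = 5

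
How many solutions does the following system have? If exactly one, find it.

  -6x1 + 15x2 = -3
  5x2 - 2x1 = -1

Row-reduce:
R1 ← R1 / (-6).
R2 ← R2 + 2·R1.
Rank is 1 with 2 unknowns, leaving x2 free.

infinitely many solutions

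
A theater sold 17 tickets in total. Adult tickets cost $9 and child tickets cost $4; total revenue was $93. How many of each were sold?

adult tickets: 5, child tickets: 12

Let a = adult tickets, c = child tickets.
  a + c = 17
  9a + 4c = 93
From equation 1: a = 17 − c.
Substitute into equation 2 and solve: c = 12.
Then a = 5.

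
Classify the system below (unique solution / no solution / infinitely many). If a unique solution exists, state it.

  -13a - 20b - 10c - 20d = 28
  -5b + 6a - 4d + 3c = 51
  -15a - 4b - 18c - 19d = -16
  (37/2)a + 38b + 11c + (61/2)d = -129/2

no solution

Row-reduce:
R1 ← R1 / (-13).
R2 ← R2 − 6·R1.
R3 ← R3 + 15·R1.
R4 ← R4 − 37/2·R1.
R2 ← R2 / (-185/13).
R1 ← R1 − 20/13·R2.
R3 ← R3 − 248/13·R2.
R4 ← R4 − 124/13·R2.
R3 ← R3 / (-1596/185).
R1 ← R1 − 22/37·R3.
R2 ← R2 − 21/185·R3.
R4 ← R4 + 798/185·R3.
Row 4 reduces to 0 = -1/2, a contradiction. The system is inconsistent.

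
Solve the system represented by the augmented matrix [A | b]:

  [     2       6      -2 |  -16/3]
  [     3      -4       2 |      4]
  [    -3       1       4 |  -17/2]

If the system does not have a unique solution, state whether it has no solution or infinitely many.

Row-reduce the augmented matrix:
R1 ← R1 / (2).
R2 ← R2 − 3·R1.
R3 ← R3 + 3·R1.
R2 ← R2 / (-13).
R1 ← R1 − 3·R2.
R3 ← R3 − 10·R2.
R3 ← R3 / (63/13).
R1 ← R1 − 2/13·R3.
R2 ← R2 + 5/13·R3.
Reading off the reduced rows gives x_1 = 1/3, x_2 = -3/2, x_3 = -3/2.

x_1 = 1/3, x_2 = -3/2, x_3 = -3/2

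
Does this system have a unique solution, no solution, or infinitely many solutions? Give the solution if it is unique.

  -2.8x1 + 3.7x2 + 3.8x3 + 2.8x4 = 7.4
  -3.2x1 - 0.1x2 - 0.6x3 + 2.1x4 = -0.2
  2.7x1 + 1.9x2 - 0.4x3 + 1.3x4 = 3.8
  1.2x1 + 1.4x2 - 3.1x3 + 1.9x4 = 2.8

x1 = 0, x2 = 2, x3 = 0, x4 = 0

Row-reduce the augmented matrix:
R1 ← R1 / (-14/5).
R2 ← R2 + 16/5·R1.
R3 ← R3 − 27/10·R1.
R4 ← R4 − 6/5·R1.
R2 ← R2 / (-303/70).
R1 ← R1 + 37/28·R2.
R3 ← R3 − 1531/280·R2.
R4 ← R4 − 209/70·R2.
R3 ← R3 / (-4514/1515).
R1 ← R1 − 46/303·R3.
R2 ← R2 − 346/303·R3.
R4 ← R4 + 14789/3030·R3.
R4 ← R4 / (-698781/361120).
R1 ← R1 + 9591/18056·R4.
R2 ← R2 − 22653/18056·R4.
R3 ← R3 + 31639/36112·R4.
Reading off the reduced rows gives x1 = 0, x2 = 2, x3 = 0, x4 = 0.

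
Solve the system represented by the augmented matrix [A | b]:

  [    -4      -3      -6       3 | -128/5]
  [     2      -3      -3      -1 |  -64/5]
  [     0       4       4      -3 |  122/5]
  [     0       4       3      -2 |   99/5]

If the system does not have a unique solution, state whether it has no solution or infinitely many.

Row-reduce the augmented matrix:
R1 ← R1 / (-4).
R2 ← R2 − 2·R1.
R2 ← R2 / (-9/2).
R1 ← R1 − 3/4·R2.
R3 ← R3 − 4·R2.
R4 ← R4 − 4·R2.
R3 ← R3 / (-4/3).
R1 ← R1 − 1/2·R3.
R2 ← R2 − 4/3·R3.
R4 ← R4 + 7/3·R3.
R4 ← R4 / (35/12).
R1 ← R1 + 13/8·R4.
R2 ← R2 + 8/3·R4.
R3 ← R3 − 23/12·R4.
Reading off the reduced rows gives x_1 = -1/2, x_2 = 2, x_3 = 13/5, x_4 = -2.

x_1 = -1/2, x_2 = 2, x_3 = 13/5, x_4 = -2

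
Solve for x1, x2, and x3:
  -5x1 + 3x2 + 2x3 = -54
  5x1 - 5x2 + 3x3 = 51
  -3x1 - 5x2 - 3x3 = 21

x1 = 6, x2 = -6, x3 = -3

Row-reduce the augmented matrix:
R1 ← R1 / (-5).
R2 ← R2 − 5·R1.
R3 ← R3 + 3·R1.
R2 ← R2 / (-2).
R1 ← R1 + 3/5·R2.
R3 ← R3 + 34/5·R2.
R3 ← R3 / (-106/5).
R1 ← R1 + 19/10·R3.
R2 ← R2 + 5/2·R3.
Reading off the reduced rows gives x1 = 6, x2 = -6, x3 = -3.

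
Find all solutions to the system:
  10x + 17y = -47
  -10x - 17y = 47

Row-reduce:
R1 ← R1 / (10).
R2 ← R2 + 10·R1.
Rank is 1 with 2 unknowns, leaving y free.

infinitely many solutions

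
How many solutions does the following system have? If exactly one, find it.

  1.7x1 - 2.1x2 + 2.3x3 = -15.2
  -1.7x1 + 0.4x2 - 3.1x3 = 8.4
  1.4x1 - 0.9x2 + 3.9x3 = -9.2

Row-reduce the augmented matrix:
R1 ← R1 / (17/10).
R2 ← R2 + 17/10·R1.
R3 ← R3 − 7/5·R1.
R2 ← R2 / (-17/10).
R1 ← R1 + 21/17·R2.
R3 ← R3 − 141/170·R2.
R3 ← R3 / (4669/2890).
R1 ← R1 − 559/289·R3.
R2 ← R2 − 8/17·R3.
Reading off the reduced rows gives x1 = -4, x2 = 4, x3 = 0.

x1 = -4, x2 = 4, x3 = 0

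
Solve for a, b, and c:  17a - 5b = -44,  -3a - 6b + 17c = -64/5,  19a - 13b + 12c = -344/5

Row-reduce the augmented matrix:
R1 ← R1 / (17).
R2 ← R2 + 3·R1.
R3 ← R3 − 19·R1.
R2 ← R2 / (-117/17).
R1 ← R1 + 5/17·R2.
R3 ← R3 + 126/17·R2.
R3 ← R3 / (-82/13).
R1 ← R1 + 85/117·R3.
R2 ← R2 + 289/117·R3.
Reading off the reduced rows gives a = -2, b = 2, c = -2/5.

a = -2, b = 2, c = -2/5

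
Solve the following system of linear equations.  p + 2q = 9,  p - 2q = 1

p = 5, q = 2

From equation 1: p = 9 − 2·q.
Substitute into equation 2 and solve: q = 2.
Then p = 5.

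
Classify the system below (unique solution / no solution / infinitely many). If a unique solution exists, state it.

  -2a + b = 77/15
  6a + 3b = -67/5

a = -12/5, b = 1/3

Row-reduce the augmented matrix:
R1 ← R1 / (-2).
R2 ← R2 − 6·R1.
R2 ← R2 / (6).
R1 ← R1 + 1/2·R2.
Reading off the reduced rows gives a = -12/5, b = 1/3.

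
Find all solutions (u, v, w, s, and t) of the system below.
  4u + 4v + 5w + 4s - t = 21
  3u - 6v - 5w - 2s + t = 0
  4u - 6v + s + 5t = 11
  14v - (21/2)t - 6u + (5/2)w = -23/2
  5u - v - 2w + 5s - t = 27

Row-reduce:
R1 ← R1 / (4).
R2 ← R2 − 3·R1.
R3 ← R3 − 4·R1.
R4 ← R4 + 6·R1.
R5 ← R5 − 5·R1.
R2 ← R2 / (-9).
R1 ← R1 − 1·R2.
R3 ← R3 + 10·R2.
R4 ← R4 − 20·R2.
R5 ← R5 + 6·R2.
R3 ← R3 / (85/18).
R1 ← R1 − 5/18·R3.
R2 ← R2 − 35/36·R3.
R4 ← R4 + 85/9·R3.
R5 ← R5 + 29/12·R3.
Swap R4 and R5.
R4 ← R4 / (789/170).
R1 ← R1 − 5/17·R4.
R2 ← R2 − 1/34·R4.
R3 ← R3 − 46/85·R4.
Rank is 4 with 5 unknowns, leaving t free.

infinitely many solutions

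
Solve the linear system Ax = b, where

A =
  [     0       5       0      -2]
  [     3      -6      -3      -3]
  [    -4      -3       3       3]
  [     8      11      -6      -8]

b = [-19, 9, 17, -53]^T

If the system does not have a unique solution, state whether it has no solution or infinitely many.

infinitely many solutions

Row-reduce:
Swap R1 and R2.
R1 ← R1 / (3).
R3 ← R3 + 4·R1.
R4 ← R4 − 8·R1.
R2 ← R2 / (5).
R1 ← R1 + 2·R2.
R3 ← R3 + 11·R2.
R4 ← R4 − 27·R2.
R3 ← R3 / (-1).
R1 ← R1 + 1·R3.
R4 ← R4 − 2·R3.
Rank is 3 with 4 unknowns, leaving x_4 free.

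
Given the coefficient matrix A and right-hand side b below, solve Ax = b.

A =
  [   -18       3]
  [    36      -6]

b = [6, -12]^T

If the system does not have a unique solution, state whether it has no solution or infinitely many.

Row-reduce:
R1 ← R1 / (-18).
R2 ← R2 − 36·R1.
Rank is 1 with 2 unknowns, leaving x_2 free.

infinitely many solutions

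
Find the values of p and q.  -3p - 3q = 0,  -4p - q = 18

p = -6, q = 6

From equation 2: q = -18 − 4·p.
Substitute into equation 1 and solve: p = -6.
Then q = 6.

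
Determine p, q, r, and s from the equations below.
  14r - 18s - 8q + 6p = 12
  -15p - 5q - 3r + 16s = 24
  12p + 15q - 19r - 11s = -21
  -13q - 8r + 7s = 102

Row-reduce the augmented matrix:
R1 ← R1 / (6).
R2 ← R2 + 15·R1.
R3 ← R3 − 12·R1.
R2 ← R2 / (-25).
R1 ← R1 + 4/3·R2.
R3 ← R3 − 31·R2.
R4 ← R4 + 13·R2.
R3 ← R3 / (-183/25).
R1 ← R1 − 47/75·R3.
R2 ← R2 + 32/25·R3.
R4 ← R4 + 616/25·R3.
R4 ← R4 / (10792/183).
R1 ← R1 + 1313/549·R4.
R2 ← R2 − 563/183·R4.
R3 ← R3 − 274/183·R4.
Reading off the reduced rows gives p = 1, q = -6, r = -3, s = 0.

p = 1, q = -6, r = -3, s = 0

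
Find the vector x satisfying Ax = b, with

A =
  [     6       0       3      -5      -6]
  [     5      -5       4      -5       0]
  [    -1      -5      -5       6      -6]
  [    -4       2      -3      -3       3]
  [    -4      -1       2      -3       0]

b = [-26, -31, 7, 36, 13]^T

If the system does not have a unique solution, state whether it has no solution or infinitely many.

x_1 = -4, x_2 = 1, x_3 = -4, x_4 = -2, x_5 = 0

Row-reduce the augmented matrix:
R1 ← R1 / (6).
R2 ← R2 − 5·R1.
R3 ← R3 + 1·R1.
R4 ← R4 + 4·R1.
R5 ← R5 + 4·R1.
R2 ← R2 / (-5).
R3 ← R3 + 5·R2.
R4 ← R4 − 2·R2.
R5 ← R5 + 1·R2.
R3 ← R3 / (-6).
R1 ← R1 − 1/2·R3.
R2 ← R2 + 3/10·R3.
R4 ← R4 + 2/5·R3.
R5 ← R5 − 37/10·R3.
R4 ← R4 / (-106/15).
R1 ← R1 + 1/3·R4.
R2 ← R2 + 2/15·R4.
R3 ← R3 + 1·R4.
R5 ← R5 + 37/15·R4.
R5 ← R5 / (-1381/106).
R1 ← R1 + 221/106·R5.
R2 ← R2 + 23/53·R5.
R3 ← R3 − 185/106·R5.
R4 ← R4 + 27/106·R5.
Reading off the reduced rows gives x_1 = -4, x_2 = 1, x_3 = -4, x_4 = -2, x_5 = 0.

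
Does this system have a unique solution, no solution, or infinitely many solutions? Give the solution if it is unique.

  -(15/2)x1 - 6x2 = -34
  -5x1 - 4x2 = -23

Row-reduce:
R1 ← R1 / (-15/2).
R2 ← R2 + 5·R1.
Row 2 reduces to 0 = -1/3, a contradiction. The system is inconsistent.

no solution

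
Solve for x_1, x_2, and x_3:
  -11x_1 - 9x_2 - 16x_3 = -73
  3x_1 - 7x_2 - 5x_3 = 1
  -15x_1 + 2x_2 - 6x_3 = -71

x_1 = 5, x_2 = 2, x_3 = 0

Row-reduce the augmented matrix:
R1 ← R1 / (-11).
R2 ← R2 − 3·R1.
R3 ← R3 + 15·R1.
R2 ← R2 / (-104/11).
R1 ← R1 − 9/11·R2.
R3 ← R3 − 157/11·R2.
R3 ← R3 / (175/104).
R1 ← R1 − 67/104·R3.
R2 ← R2 − 103/104·R3.
Reading off the reduced rows gives x_1 = 5, x_2 = 2, x_3 = 0.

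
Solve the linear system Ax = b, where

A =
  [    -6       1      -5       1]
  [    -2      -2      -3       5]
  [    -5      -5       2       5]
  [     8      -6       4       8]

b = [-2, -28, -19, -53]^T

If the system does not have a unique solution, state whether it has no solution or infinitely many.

Row-reduce:
R1 ← R1 / (-6).
R2 ← R2 + 2·R1.
R3 ← R3 + 5·R1.
R4 ← R4 − 8·R1.
R2 ← R2 / (-7/3).
R1 ← R1 + 1/6·R2.
R3 ← R3 + 35/6·R2.
R4 ← R4 + 14/3·R2.
R3 ← R3 / (19/2).
R1 ← R1 − 13/14·R3.
R2 ← R2 − 4/7·R3.
Row 4 reduces to 0 = -1, a contradiction. The system is inconsistent.

no solution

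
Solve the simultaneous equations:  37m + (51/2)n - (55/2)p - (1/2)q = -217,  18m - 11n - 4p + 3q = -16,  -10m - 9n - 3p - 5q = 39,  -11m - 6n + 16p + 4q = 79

no solution

Row-reduce:
R1 ← R1 / (37).
R2 ← R2 − 18·R1.
R3 ← R3 + 10·R1.
R4 ← R4 + 11·R1.
R2 ← R2 / (-866/37).
R1 ← R1 − 51/74·R2.
R3 ← R3 + 78/37·R2.
R4 ← R4 − 117/74·R2.
R3 ← R3 / (-4883/433).
R1 ← R1 + 809/1732·R3.
R2 ← R2 + 347/866·R3.
R4 ← R4 − 14649/1732·R3.
Row 4 reduces to 0 = -1/4, a contradiction. The system is inconsistent.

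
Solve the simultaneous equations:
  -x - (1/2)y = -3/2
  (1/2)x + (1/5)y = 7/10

x = 1, y = 1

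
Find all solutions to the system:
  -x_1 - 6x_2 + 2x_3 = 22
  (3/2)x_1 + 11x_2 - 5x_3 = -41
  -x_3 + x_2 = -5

Row-reduce:
R1 ← R1 / (-1).
R2 ← R2 − 3/2·R1.
R2 ← R2 / (2).
R1 ← R1 − 6·R2.
R3 ← R3 − 1·R2.
Row 3 reduces to 0 = -1, a contradiction. The system is inconsistent.

no solution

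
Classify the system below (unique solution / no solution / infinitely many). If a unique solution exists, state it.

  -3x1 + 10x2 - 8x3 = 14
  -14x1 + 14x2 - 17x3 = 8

infinitely many solutions

Row-reduce:
R1 ← R1 / (-3).
R2 ← R2 + 14·R1.
R2 ← R2 / (-98/3).
R1 ← R1 + 10/3·R2.
Rank is 2 with 3 unknowns, leaving x3 free.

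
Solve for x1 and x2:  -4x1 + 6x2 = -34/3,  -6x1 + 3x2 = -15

Row-reduce the augmented matrix:
R1 ← R1 / (-4).
R2 ← R2 + 6·R1.
R2 ← R2 / (-6).
R1 ← R1 + 3/2·R2.
Reading off the reduced rows gives x1 = 7/3, x2 = -1/3.

x1 = 7/3, x2 = -1/3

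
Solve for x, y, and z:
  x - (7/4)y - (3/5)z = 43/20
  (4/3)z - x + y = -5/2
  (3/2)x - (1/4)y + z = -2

Row-reduce the augmented matrix:
R2 ← R2 + 1·R1.
R3 ← R3 − 3/2·R1.
R2 ← R2 / (-3/4).
R1 ← R1 + 7/4·R2.
R3 ← R3 − 19/8·R2.
R3 ← R3 / (38/9).
R1 ← R1 + 104/45·R3.
R2 ← R2 + 44/45·R3.
Reading off the reduced rows gives x = -1/2, y = -1, z = -3/2.

x = -1/2, y = -1, z = -3/2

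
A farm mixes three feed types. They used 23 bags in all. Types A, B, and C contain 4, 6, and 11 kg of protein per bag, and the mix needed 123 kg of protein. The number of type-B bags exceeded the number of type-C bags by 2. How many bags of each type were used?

Let a = type-A bags, b = type-B bags, c = type-C bags.
  a + b + c = 23
  4a + 11c + 6b = 123
  b - c = 2
Row-reduce the augmented matrix:
R2 ← R2 − 4·R1.
R2 ← R2 / (2).
R1 ← R1 − 1·R2.
R3 ← R3 − 1·R2.
R3 ← R3 / (-9/2).
R1 ← R1 + 5/2·R3.
R2 ← R2 − 7/2·R3.
Reading off the reduced rows gives a = 15, b = 5, c = 3.

type-A bags: 15, type-B bags: 5, type-C bags: 3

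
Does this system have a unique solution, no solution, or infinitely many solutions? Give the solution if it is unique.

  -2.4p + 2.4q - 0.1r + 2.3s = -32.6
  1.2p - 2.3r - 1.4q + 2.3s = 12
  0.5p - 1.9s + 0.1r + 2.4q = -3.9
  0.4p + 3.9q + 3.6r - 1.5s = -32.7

p = 3, q = -6, r = -5, s = -5

Row-reduce the augmented matrix:
R1 ← R1 / (-12/5).
R2 ← R2 − 6/5·R1.
R3 ← R3 − 1/2·R1.
R4 ← R4 − 2/5·R1.
R2 ← R2 / (-1/5).
R1 ← R1 + 1·R2.
R3 ← R3 − 29/10·R2.
R4 ← R4 − 43/10·R2.
R3 ← R3 / (-8159/240).
R1 ← R1 − 283/24·R3.
R2 ← R2 − 47/4·R3.
R4 ← R4 + 5633/120·R3.
R4 ← R4 / (242542/40795).
R1 ← R1 + 11012/8159·R4.
R2 ← R2 + 3679/8159·R4.
R3 ← R3 + 11665/8159·R4.
Reading off the reduced rows gives p = 3, q = -6, r = -5, s = -5.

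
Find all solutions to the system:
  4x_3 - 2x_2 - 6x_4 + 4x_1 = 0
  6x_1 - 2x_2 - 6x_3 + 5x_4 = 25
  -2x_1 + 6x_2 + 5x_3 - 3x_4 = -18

infinitely many solutions

Row-reduce:
R1 ← R1 / (4).
R2 ← R2 − 6·R1.
R3 ← R3 + 2·R1.
R1 ← R1 + 1/2·R2.
R3 ← R3 − 5·R2.
R3 ← R3 / (67).
R1 ← R1 + 5·R3.
R2 ← R2 + 12·R3.
Rank is 3 with 4 unknowns, leaving x_4 free.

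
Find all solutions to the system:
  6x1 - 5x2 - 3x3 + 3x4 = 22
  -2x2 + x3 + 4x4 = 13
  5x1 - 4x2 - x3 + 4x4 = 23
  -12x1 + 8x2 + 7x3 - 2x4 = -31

Row-reduce:
R1 ← R1 / (6).
R3 ← R3 − 5·R1.
R4 ← R4 + 12·R1.
R2 ← R2 / (-2).
R1 ← R1 + 5/6·R2.
R3 ← R3 − 1/6·R2.
R4 ← R4 + 2·R2.
R3 ← R3 / (19/12).
R1 ← R1 + 11/12·R3.
R2 ← R2 + 1/2·R3.
Rank is 3 with 4 unknowns, leaving x4 free.

infinitely many solutions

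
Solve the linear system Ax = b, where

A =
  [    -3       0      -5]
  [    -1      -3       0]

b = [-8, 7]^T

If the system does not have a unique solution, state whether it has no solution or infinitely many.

Row-reduce:
R1 ← R1 / (-3).
R2 ← R2 + 1·R1.
R2 ← R2 / (-3).
Rank is 2 with 3 unknowns, leaving x_3 free.

infinitely many solutions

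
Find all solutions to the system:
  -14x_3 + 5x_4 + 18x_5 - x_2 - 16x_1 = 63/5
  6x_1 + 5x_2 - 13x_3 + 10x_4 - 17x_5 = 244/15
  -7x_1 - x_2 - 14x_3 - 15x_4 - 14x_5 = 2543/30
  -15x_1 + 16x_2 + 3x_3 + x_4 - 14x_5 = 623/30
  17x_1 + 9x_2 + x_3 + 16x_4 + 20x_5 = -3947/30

Row-reduce the augmented matrix:
R1 ← R1 / (-16).
R2 ← R2 − 6·R1.
R3 ← R3 + 7·R1.
R4 ← R4 + 15·R1.
R5 ← R5 − 17·R1.
R2 ← R2 / (37/8).
R1 ← R1 − 1/16·R2.
R3 ← R3 + 9/16·R2.
R4 ← R4 − 271/16·R2.
R5 ← R5 − 127/16·R2.
R3 ← R3 / (-747/74).
R1 ← R1 − 83/74·R3.
R2 ← R2 + 146/37·R3.
R4 ← R4 − 6139/74·R3.
R5 ← R5 − 1291/74·R3.
R4 ← R4 / (-131888/747).
R1 ← R1 + 20/9·R4.
R2 ← R2 − 6515/747·R4.
R3 ← R3 − 1165/747·R4.
R5 ← R5 + 19628/747·R4.
R5 ← R5 / (1452219/32972).
R1 ← R1 + 41141/32972·R5.
R2 ← R2 + 294831/131888·R5.
R3 ← R3 − 88479/131888·R5.
R4 ← R4 − 136967/131888·R5.
Reading off the reduced rows gives x_1 = -5/2, x_2 = -14/5, x_3 = -6/5, x_4 = -1, x_5 = -7/3.

x_1 = -5/2, x_2 = -14/5, x_3 = -6/5, x_4 = -1, x_5 = -7/3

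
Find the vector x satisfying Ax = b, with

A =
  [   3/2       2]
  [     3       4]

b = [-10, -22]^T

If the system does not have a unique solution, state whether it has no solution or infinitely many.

Row-reduce:
R1 ← R1 / (3/2).
R2 ← R2 − 3·R1.
Row 2 reduces to 0 = -2, a contradiction. The system is inconsistent.

no solution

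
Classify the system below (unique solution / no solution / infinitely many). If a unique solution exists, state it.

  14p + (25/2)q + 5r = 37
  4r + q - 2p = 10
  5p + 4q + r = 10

no solution

Row-reduce:
R1 ← R1 / (14).
R2 ← R2 + 2·R1.
R3 ← R3 − 5·R1.
R2 ← R2 / (39/14).
R1 ← R1 − 25/28·R2.
R3 ← R3 + 13/28·R2.
Row 3 reduces to 0 = -2/3, a contradiction. The system is inconsistent.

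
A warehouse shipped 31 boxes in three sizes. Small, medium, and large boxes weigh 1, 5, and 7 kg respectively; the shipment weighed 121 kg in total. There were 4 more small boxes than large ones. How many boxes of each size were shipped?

Let s = small boxes, m = medium boxes, l = large boxes.
  s + m + l = 31
  s + 5m + 7l = 121
  -l + s = 4
Row-reduce the augmented matrix:
R2 ← R2 − 1·R1.
R3 ← R3 − 1·R1.
R2 ← R2 / (4).
R1 ← R1 − 1·R2.
R3 ← R3 + 1·R2.
R3 ← R3 / (-1/2).
R1 ← R1 + 1/2·R3.
R2 ← R2 − 3/2·R3.
Reading off the reduced rows gives s = 13, m = 9, l = 9.

small boxes: 13, medium boxes: 9, large boxes: 9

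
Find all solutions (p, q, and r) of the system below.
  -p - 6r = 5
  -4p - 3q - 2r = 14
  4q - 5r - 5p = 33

Row-reduce the augmented matrix:
R1 ← R1 / (-1).
R2 ← R2 + 4·R1.
R3 ← R3 + 5·R1.
R2 ← R2 / (-3).
R3 ← R3 − 4·R2.
R3 ← R3 / (163/3).
R1 ← R1 − 6·R3.
R2 ← R2 + 22/3·R3.
Reading off the reduced rows gives p = -5, q = 2, r = 0.

p = -5, q = 2, r = 0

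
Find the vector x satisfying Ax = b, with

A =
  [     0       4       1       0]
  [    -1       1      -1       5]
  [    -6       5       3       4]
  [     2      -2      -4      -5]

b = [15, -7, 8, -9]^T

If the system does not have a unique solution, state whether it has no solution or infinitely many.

x_1 = 2, x_2 = 3, x_3 = 3, x_4 = -1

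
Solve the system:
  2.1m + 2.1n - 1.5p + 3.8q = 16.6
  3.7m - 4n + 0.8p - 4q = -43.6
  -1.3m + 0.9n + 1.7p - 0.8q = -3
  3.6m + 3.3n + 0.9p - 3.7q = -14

m = -4, n = 4, p = -6, q = 2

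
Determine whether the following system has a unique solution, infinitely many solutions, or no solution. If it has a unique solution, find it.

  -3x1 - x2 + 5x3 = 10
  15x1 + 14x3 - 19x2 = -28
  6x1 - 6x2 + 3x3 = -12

no solution

Row-reduce:
R1 ← R1 / (-3).
R2 ← R2 − 15·R1.
R3 ← R3 − 6·R1.
R2 ← R2 / (-24).
R1 ← R1 − 1/3·R2.
R3 ← R3 + 8·R2.
Row 3 reduces to 0 = 2/3, a contradiction. The system is inconsistent.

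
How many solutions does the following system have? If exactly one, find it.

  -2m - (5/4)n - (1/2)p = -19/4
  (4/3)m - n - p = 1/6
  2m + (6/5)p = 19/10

m = 5/4, n = 2, p = -1/2

Row-reduce the augmented matrix:
R1 ← R1 / (-2).
R2 ← R2 − 4/3·R1.
R3 ← R3 − 2·R1.
R2 ← R2 / (-11/6).
R1 ← R1 − 5/8·R2.
R3 ← R3 + 5/4·R2.
R3 ← R3 / (177/110).
R1 ← R1 + 9/44·R3.
R2 ← R2 − 8/11·R3.
Reading off the reduced rows gives m = 5/4, n = 2, p = -1/2.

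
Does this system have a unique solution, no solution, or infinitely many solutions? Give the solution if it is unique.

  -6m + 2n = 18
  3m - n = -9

infinitely many solutions

Row-reduce:
R1 ← R1 / (-6).
R2 ← R2 − 3·R1.
Rank is 1 with 2 unknowns, leaving n free.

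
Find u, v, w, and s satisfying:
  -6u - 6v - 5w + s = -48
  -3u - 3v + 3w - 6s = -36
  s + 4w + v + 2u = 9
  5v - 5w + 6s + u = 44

u = 3, v = 6, w = -1, s = 1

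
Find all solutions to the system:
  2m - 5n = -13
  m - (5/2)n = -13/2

infinitely many solutions

Row-reduce:
R1 ← R1 / (2).
R2 ← R2 − 1·R1.
Rank is 1 with 2 unknowns, leaving n free.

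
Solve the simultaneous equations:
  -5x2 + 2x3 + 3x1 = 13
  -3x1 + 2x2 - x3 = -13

Row-reduce:
R1 ← R1 / (3).
R2 ← R2 + 3·R1.
R2 ← R2 / (-3).
R1 ← R1 + 5/3·R2.
Rank is 2 with 3 unknowns, leaving x3 free.

infinitely many solutions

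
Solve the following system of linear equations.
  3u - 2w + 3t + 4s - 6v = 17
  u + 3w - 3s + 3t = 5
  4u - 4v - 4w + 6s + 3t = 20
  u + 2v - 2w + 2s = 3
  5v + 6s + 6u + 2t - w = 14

infinitely many solutions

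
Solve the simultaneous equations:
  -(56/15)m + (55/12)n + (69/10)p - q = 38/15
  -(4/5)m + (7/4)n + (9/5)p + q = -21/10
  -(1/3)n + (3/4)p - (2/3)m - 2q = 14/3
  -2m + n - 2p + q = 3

no solution

Row-reduce:
R1 ← R1 / (-56/15).
R2 ← R2 + 4/5·R1.
R3 ← R3 + 2/3·R1.
R4 ← R4 + 2·R1.
R2 ← R2 / (43/56).
R1 ← R1 + 275/224·R2.
R3 ← R3 + 129/112·R2.
R4 ← R4 + 163/112·R2.
Swap R3 and R4.
R3 ← R3 / (-875/172).
R1 ← R1 + 459/344·R3.
R2 ← R2 − 18/43·R3.
Row 4 reduces to 0 = 1/4, a contradiction. The system is inconsistent.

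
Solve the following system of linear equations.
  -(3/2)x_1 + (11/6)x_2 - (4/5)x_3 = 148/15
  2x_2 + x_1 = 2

Row-reduce:
R1 ← R1 / (-3/2).
R2 ← R2 − 1·R1.
R2 ← R2 / (29/9).
R1 ← R1 + 11/9·R2.
Rank is 2 with 3 unknowns, leaving x_3 free.

infinitely many solutions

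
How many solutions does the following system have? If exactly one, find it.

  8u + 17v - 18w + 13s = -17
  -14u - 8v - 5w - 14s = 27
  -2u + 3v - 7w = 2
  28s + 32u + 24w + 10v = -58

Row-reduce:
R1 ← R1 / (8).
R2 ← R2 + 14·R1.
R3 ← R3 + 2·R1.
R4 ← R4 − 32·R1.
R2 ← R2 / (87/4).
R1 ← R1 − 17/8·R2.
R3 ← R3 − 29/4·R2.
R4 ← R4 + 58·R2.
R3 ← R3 / (2/3).
R1 ← R1 − 229/174·R3.
R2 ← R2 + 146/87·R3.
R4 ← R4 + 4/3·R3.
Rank is 3 with 4 unknowns, leaving s free.

infinitely many solutions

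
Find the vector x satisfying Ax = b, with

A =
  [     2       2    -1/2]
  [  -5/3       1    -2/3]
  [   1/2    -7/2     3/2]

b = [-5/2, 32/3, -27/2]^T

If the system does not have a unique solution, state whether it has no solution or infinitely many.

infinitely many solutions

Row-reduce:
R1 ← R1 / (2).
R2 ← R2 + 5/3·R1.
R3 ← R3 − 1/2·R1.
R2 ← R2 / (8/3).
R1 ← R1 − 1·R2.
R3 ← R3 + 4·R2.
Rank is 2 with 3 unknowns, leaving x_3 free.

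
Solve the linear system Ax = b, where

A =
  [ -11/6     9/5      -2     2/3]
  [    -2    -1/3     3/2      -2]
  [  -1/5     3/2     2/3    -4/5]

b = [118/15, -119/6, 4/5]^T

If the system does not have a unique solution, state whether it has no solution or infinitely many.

Row-reduce:
R1 ← R1 / (-11/6).
R2 ← R2 + 2·R1.
R3 ← R3 + 1/5·R1.
R2 ← R2 / (-379/165).
R1 ← R1 + 54/55·R2.
R3 ← R3 − 717/550·R2.
R3 ← R3 / (67639/22740).
R1 ← R1 + 183/379·R3.
R2 ← R2 + 1215/758·R3.
Rank is 3 with 4 unknowns, leaving x_4 free.

infinitely many solutions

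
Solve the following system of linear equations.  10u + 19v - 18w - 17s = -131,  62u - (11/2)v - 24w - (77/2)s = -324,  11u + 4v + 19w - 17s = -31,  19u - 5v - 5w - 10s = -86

no solution

Row-reduce:
R1 ← R1 / (10).
R2 ← R2 − 62·R1.
R3 ← R3 − 11·R1.
R4 ← R4 − 19·R1.
R2 ← R2 / (-1233/10).
R1 ← R1 − 19/10·R2.
R3 ← R3 + 169/10·R2.
R4 ← R4 + 411/10·R2.
R3 ← R3 / (11012/411).
R1 ← R1 + 185/411·R3.
R2 ← R2 + 292/411·R3.
Row 4 reduces to 0 = 1/6, a contradiction. The system is inconsistent.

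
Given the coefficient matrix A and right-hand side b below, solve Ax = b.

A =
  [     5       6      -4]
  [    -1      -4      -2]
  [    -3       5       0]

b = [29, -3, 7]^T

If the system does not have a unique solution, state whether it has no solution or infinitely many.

x_1 = 1, x_2 = 2, x_3 = -3

Row-reduce the augmented matrix:
R1 ← R1 / (5).
R2 ← R2 + 1·R1.
R3 ← R3 + 3·R1.
R2 ← R2 / (-14/5).
R1 ← R1 − 6/5·R2.
R3 ← R3 − 43/5·R2.
R3 ← R3 / (-11).
R1 ← R1 + 2·R3.
R2 ← R2 − 1·R3.
Reading off the reduced rows gives x_1 = 1, x_2 = 2, x_3 = -3.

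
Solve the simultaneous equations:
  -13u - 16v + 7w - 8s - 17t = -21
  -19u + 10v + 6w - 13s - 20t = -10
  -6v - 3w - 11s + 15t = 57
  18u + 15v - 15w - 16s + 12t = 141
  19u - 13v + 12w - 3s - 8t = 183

Row-reduce the augmented matrix:
R1 ← R1 / (-13).
R2 ← R2 + 19·R1.
R4 ← R4 − 18·R1.
R5 ← R5 − 19·R1.
R2 ← R2 / (434/13).
R1 ← R1 − 16/13·R2.
R3 ← R3 + 6·R2.
R4 ← R4 + 93/13·R2.
R5 ← R5 + 473/13·R2.
R3 ← R3 / (-816/217).
R1 ← R1 + 83/217·R3.
R2 ← R2 + 55/434·R3.
R4 ← R4 + 87/14·R3.
R5 ← R5 − 7647/434·R3.
R4 ← R4 / (-2391/272).
R1 ← R1 − 737/408·R4.
R2 ← R2 − 277/816·R4.
R3 ← R3 − 1219/408·R4.
R5 ← R5 + 18703/272·R4.
R5 ← R5 / (266275/797).
R1 ← R1 + 6402/797·R5.
R2 ← R2 + 1441/797·R5.
R3 ← R3 + 13313/797·R5.
R4 ← R4 − 3330/797·R5.
Reading off the reduced rows gives u = 6, v = 1, w = 6, s = -6, t = 1.

u = 6, v = 1, w = 6, s = -6, t = 1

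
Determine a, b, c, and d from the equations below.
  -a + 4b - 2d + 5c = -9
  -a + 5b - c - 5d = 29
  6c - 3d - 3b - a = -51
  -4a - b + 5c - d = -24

Row-reduce the augmented matrix:
R1 ← R1 / (-1).
R2 ← R2 + 1·R1.
R3 ← R3 + 1·R1.
R4 ← R4 + 4·R1.
R1 ← R1 + 4·R2.
R3 ← R3 + 7·R2.
R4 ← R4 + 17·R2.
R3 ← R3 / (-41).
R1 ← R1 + 29·R3.
R2 ← R2 + 6·R3.
R4 ← R4 + 117·R3.
R4 ← R4 / (770/41).
R1 ← R1 − 228/41·R4.
R2 ← R2 − 9/41·R4.
R3 ← R3 − 22/41·R4.
Reading off the reduced rows gives a = -3, b = 5, c = -6, d = 1.

a = -3, b = 5, c = -6, d = 1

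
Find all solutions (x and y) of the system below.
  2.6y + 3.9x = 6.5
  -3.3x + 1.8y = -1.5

x = 1, y = 1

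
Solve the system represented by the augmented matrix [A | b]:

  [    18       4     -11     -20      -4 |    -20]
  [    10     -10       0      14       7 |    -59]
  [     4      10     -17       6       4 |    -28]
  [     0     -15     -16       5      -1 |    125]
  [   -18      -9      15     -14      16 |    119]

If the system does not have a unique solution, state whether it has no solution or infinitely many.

x_1 = -6, x_2 = -5, x_3 = -4, x_4 = -3, x_5 = -1

Row-reduce the augmented matrix:
R1 ← R1 / (18).
R2 ← R2 − 10·R1.
R3 ← R3 − 4·R1.
R5 ← R5 + 18·R1.
R2 ← R2 / (-110/9).
R1 ← R1 − 2/9·R2.
R3 ← R3 − 82/9·R2.
R4 ← R4 + 15·R2.
R5 ← R5 + 5·R2.
R3 ← R3 / (-10).
R1 ← R1 + 1/2·R3.
R2 ← R2 + 1/2·R3.
R4 ← R4 + 47/2·R3.
R5 ← R5 − 3/2·R3.
R4 ← R4 / (-25947/275).
R1 ← R1 + 581/275·R4.
R2 ← R2 + 966/275·R4.
R3 ← R3 + 802/275·R4.
R5 ← R5 + 10972/275·R4.
R5 ← R5 / (930305/34596).
R1 ← R1 − 4361/17298·R5.
R2 ← R2 − 1673/11532·R5.
R3 ← R3 − 509/8649·R5.
R4 ← R4 − 14653/34596·R5.
Reading off the reduced rows gives x_1 = -6, x_2 = -5, x_3 = -4, x_4 = -3, x_5 = -1.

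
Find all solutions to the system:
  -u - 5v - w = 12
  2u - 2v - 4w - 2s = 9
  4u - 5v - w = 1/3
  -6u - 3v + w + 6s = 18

u = -7/3, v = -4/3, w = -3, s = 1/2

Row-reduce the augmented matrix:
R1 ← R1 / (-1).
R2 ← R2 − 2·R1.
R3 ← R3 − 4·R1.
R4 ← R4 + 6·R1.
R2 ← R2 / (-12).
R1 ← R1 − 5·R2.
R3 ← R3 + 25·R2.
R4 ← R4 − 27·R2.
R3 ← R3 / (15/2).
R1 ← R1 + 3/2·R3.
R2 ← R2 − 1/2·R3.
R4 ← R4 + 13/2·R3.
R4 ← R4 / (46/9).
R2 ← R2 + 1/9·R4.
R3 ← R3 − 5/9·R4.
Reading off the reduced rows gives u = -7/3, v = -4/3, w = -3, s = 1/2.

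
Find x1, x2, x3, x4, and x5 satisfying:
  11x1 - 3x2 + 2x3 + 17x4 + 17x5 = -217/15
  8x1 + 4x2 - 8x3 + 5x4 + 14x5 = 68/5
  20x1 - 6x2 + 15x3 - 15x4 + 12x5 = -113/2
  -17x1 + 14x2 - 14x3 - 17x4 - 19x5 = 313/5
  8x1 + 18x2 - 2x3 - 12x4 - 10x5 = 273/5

Row-reduce the augmented matrix:
R1 ← R1 / (11).
R2 ← R2 − 8·R1.
R3 ← R3 − 20·R1.
R4 ← R4 + 17·R1.
R5 ← R5 − 8·R1.
R2 ← R2 / (68/11).
R1 ← R1 + 3/11·R2.
R3 ← R3 + 6/11·R2.
R4 ← R4 − 103/11·R2.
R5 ← R5 − 222/11·R2.
R3 ← R3 / (179/17).
R1 ← R1 + 4/17·R3.
R2 ← R2 + 26/17·R3.
R4 ← R4 − 58/17·R3.
R5 ← R5 − 466/17·R3.
R4 ← R4 / (25427/716).
R1 ← R1 − 129/716·R4.
R2 ← R2 + 5695/716·R4.
R3 ← R3 + 1583/358·R4.
R5 ← R5 − 43277/358·R4.
R5 ← R5 / (-403554/25427).
R1 ← R1 − 29067/25427·R5.
R2 ← R2 + 644/25427·R5.
R3 ← R3 + 10886/25427·R5.
R4 ← R4 − 7786/25427·R5.
Reading off the reduced rows gives x1 = 1/5, x2 = 8/3, x3 = -3/2, x4 = 2/3, x5 = -1.

x1 = 1/5, x2 = 8/3, x3 = -3/2, x4 = 2/3, x5 = -1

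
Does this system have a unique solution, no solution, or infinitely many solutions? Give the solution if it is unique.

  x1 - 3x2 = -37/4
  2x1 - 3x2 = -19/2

From equation 1: x1 = -37/4 + 3·x2.
Substitute into equation 2 and solve: x2 = 3.
Then x1 = -1/4.

x1 = -1/4, x2 = 3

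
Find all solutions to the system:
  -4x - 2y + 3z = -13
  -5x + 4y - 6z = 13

infinitely many solutions

Row-reduce:
R1 ← R1 / (-4).
R2 ← R2 + 5·R1.
R2 ← R2 / (13/2).
R1 ← R1 − 1/2·R2.
Rank is 2 with 3 unknowns, leaving z free.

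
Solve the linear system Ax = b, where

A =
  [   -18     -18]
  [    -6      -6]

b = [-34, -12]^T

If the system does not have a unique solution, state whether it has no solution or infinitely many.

Row-reduce:
R1 ← R1 / (-18).
R2 ← R2 + 6·R1.
Row 2 reduces to 0 = -2/3, a contradiction. The system is inconsistent.

no solution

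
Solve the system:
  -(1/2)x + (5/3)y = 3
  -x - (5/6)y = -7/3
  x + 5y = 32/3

Row-reduce the augmented matrix:
R1 ← R1 / (-1/2).
R2 ← R2 + 1·R1.
R3 ← R3 − 1·R1.
R2 ← R2 / (-25/6).
R1 ← R1 + 10/3·R2.
R3 ← R3 − 25/3·R2.
R3 reduces to 0 = 0, so the extra equation is consistent.
Reading off the reduced rows gives x = 2/3, y = 2.

x = 2/3, y = 2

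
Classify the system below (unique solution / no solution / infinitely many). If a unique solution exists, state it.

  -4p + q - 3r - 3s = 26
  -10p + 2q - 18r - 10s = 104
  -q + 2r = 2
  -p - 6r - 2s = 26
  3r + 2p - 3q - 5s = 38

p = -2, q = -6, r = -2, s = -6

Row-reduce the augmented matrix:
R1 ← R1 / (-4).
R2 ← R2 + 10·R1.
R4 ← R4 + 1·R1.
R5 ← R5 − 2·R1.
R2 ← R2 / (-1/2).
R1 ← R1 + 1/4·R2.
R3 ← R3 + 1·R2.
R4 ← R4 + 1/4·R2.
R5 ← R5 + 5/2·R2.
R3 ← R3 / (23).
R1 ← R1 − 6·R3.
R2 ← R2 − 21·R3.
R5 ← R5 − 54·R3.
Swap R4 and R5.
R4 ← R4 / (-132/23).
R1 ← R1 − 16/23·R4.
R2 ← R2 − 10/23·R4.
R3 ← R3 − 5/23·R4.
R5 reduces to 0 = 0, so the extra equation is consistent.
Reading off the reduced rows gives p = -2, q = -6, r = -2, s = -6.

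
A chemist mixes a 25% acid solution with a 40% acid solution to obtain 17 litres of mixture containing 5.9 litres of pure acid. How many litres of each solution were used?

litres of solution A: 6, litres of solution B: 11

Let a = litres of solution A, b = litres of solution B.
  a + b = 17
  (1/4)a + (2/5)b = 59/10
Row-reduce the augmented matrix:
R2 ← R2 − 1/4·R1.
R2 ← R2 / (3/20).
R1 ← R1 − 1·R2.
Reading off the reduced rows gives a = 6, b = 11.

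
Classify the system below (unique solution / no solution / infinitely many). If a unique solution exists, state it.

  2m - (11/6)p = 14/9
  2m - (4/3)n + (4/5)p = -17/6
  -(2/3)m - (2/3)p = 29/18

Row-reduce the augmented matrix:
R1 ← R1 / (2).
R2 ← R2 − 2·R1.
R3 ← R3 + 2/3·R1.
R2 ← R2 / (-4/3).
R3 ← R3 / (-23/18).
R1 ← R1 + 11/12·R3.
R2 ← R2 + 79/40·R3.
Reading off the reduced rows gives m = -3/4, n = 0, p = -5/3.

m = -3/4, n = 0, p = -5/3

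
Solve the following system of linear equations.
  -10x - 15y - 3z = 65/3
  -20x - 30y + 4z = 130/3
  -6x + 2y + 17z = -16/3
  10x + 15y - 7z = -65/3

x = 1/3, y = -5/3, z = 0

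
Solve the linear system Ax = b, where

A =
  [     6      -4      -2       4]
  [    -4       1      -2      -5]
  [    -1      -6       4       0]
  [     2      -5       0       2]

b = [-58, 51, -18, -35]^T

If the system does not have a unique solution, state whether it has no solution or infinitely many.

x_1 = -4, x_2 = 3, x_3 = -1, x_4 = -6

Row-reduce the augmented matrix:
R1 ← R1 / (6).
R2 ← R2 + 4·R1.
R3 ← R3 + 1·R1.
R4 ← R4 − 2·R1.
R2 ← R2 / (-5/3).
R1 ← R1 + 2/3·R2.
R3 ← R3 + 20/3·R2.
R4 ← R4 + 11/3·R2.
R3 ← R3 / (17).
R1 ← R1 − 1·R3.
R2 ← R2 − 2·R3.
R4 ← R4 − 8·R3.
R4 ← R4 / (93/85).
R1 ← R1 − 86/85·R4.
R2 ← R2 − 19/85·R4.
R3 ← R3 − 10/17·R4.
Reading off the reduced rows gives x_1 = -4, x_2 = 3, x_3 = -1, x_4 = -6.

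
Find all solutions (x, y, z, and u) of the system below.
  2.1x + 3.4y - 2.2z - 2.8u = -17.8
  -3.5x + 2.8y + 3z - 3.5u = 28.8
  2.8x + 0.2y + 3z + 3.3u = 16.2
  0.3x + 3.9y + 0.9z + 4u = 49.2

x = -6, y = 6, z = 4, u = 6

Row-reduce the augmented matrix:
R1 ← R1 / (21/10).
R2 ← R2 + 7/2·R1.
R3 ← R3 − 14/5·R1.
R4 ← R4 − 3/10·R1.
R2 ← R2 / (127/15).
R1 ← R1 − 34/21·R2.
R3 ← R3 + 13/3·R2.
R4 ← R4 − 239/70·R2.
R3 ← R3 / (3551/635).
R1 ← R1 + 818/889·R3.
R2 ← R2 + 10/127·R3.
R4 ← R4 − 2637/1778·R3.
R4 ← R4 / (3448411/497140).
R1 ← R1 − 17347/24857·R4.
R2 ← R2 + 6565/7102·R4.
R3 ← R3 − 1812/3551·R4.
Reading off the reduced rows gives x = -6, y = 6, z = 4, u = 6.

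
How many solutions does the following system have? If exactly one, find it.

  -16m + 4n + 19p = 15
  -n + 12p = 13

infinitely many solutions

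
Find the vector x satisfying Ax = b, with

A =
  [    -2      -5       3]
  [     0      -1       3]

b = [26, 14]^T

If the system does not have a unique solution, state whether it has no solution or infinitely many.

Row-reduce:
R1 ← R1 / (-2).
R2 ← R2 / (-1).
R1 ← R1 − 5/2·R2.
Rank is 2 with 3 unknowns, leaving x_3 free.

infinitely many solutions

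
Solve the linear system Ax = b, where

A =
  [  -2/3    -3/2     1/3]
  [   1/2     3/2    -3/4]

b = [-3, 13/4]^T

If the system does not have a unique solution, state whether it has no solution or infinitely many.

infinitely many solutions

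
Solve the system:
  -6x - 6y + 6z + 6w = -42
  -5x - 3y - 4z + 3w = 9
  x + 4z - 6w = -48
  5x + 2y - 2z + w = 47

Row-reduce the augmented matrix:
R1 ← R1 / (-6).
R2 ← R2 + 5·R1.
R3 ← R3 − 1·R1.
R4 ← R4 − 5·R1.
R2 ← R2 / (2).
R1 ← R1 − 1·R2.
R3 ← R3 + 1·R2.
R4 ← R4 + 3·R2.
R3 ← R3 / (1/2).
R1 ← R1 − 7/2·R3.
R2 ← R2 + 9/2·R3.
R4 ← R4 + 21/2·R3.
R4 ← R4 / (-123).
R1 ← R1 − 42·R4.
R2 ← R2 + 55·R4.
R3 ← R3 + 12·R4.
Reading off the reduced rows gives x = 6, y = 0, z = -6, w = 5.

x = 6, y = 0, z = -6, w = 5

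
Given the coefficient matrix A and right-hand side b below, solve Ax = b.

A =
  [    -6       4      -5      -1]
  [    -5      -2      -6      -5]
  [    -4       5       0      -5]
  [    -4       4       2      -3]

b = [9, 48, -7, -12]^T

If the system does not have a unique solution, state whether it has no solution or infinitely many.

x_1 = -2, x_2 = -5, x_3 = -3, x_4 = -2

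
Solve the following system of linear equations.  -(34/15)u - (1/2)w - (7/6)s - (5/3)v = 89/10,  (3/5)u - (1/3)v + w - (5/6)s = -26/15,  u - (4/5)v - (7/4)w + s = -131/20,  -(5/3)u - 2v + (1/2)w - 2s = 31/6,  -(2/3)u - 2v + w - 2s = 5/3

no solution

Row-reduce:
R1 ← R1 / (-34/15).
R2 ← R2 − 3/5·R1.
R3 ← R3 − 1·R1.
R4 ← R4 + 5/3·R1.
R5 ← R5 + 2/3·R1.
R2 ← R2 / (-79/102).
R1 ← R1 − 25/34·R2.
R3 ← R3 + 261/170·R2.
R4 ← R4 + 79/102·R2.
R5 ← R5 + 77/51·R2.
R3 ← R3 / (-5831/1580).
R1 ← R1 − 165/158·R3.
R2 ← R2 + 177/158·R3.
R5 ← R5 + 43/79·R3.
Swap R4 and R5.
R4 ← R4 / (957/5831).
R1 ← R1 − 1215/5831·R4.
R2 ← R2 − 7465/11662·R4.
R3 ← R3 + 4344/5831·R4.
Row 5 reduces to 0 = -2, a contradiction. The system is inconsistent.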